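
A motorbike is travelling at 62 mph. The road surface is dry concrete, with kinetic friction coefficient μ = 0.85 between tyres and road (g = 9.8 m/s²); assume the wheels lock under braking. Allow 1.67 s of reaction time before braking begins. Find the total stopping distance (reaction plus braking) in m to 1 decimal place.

62 mph × 0.44704 = 27.7165 m/s.
a = μg = 0.85 × 9.8 = 8.330 m/s².
Reaction distance = v·t_r = 27.7165 × 1.67 = 46.287 m.
Braking distance = v²/(2a) = 27.7165² / (2 × 8.330) = 768.204 / 16.660 = 46.111 m.
Total = 46.287 + 46.111 = 92.398 m.

Total stopping distance ≈ 92.4 m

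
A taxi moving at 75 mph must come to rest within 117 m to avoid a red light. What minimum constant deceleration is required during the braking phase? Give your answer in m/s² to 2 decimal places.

75 mph × 0.44704 = 33.5280 m/s.
v² = 2a·d ⇒ a = v²/(2d) = 33.5280² / (2 × 117.000) = 1124.127 / 234.000 = 4.8040 m/s².

Required deceleration ≈ 4.80 m/s²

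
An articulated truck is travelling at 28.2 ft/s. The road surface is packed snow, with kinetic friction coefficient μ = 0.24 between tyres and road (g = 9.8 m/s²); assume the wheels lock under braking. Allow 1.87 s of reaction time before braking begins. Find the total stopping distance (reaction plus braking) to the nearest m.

28.2 ft/s × 0.3048 = 8.5954 m/s.
a = μg = 0.24 × 9.8 = 2.352 m/s².
Reaction distance = v·t_r = 8.5954 × 1.87 = 16.073 m.
Braking distance = v²/(2a) = 8.5954² / (2 × 2.352) = 73.881 / 4.704 = 15.706 m.
Total = 16.073 + 15.706 = 31.779 m.

Total stopping distance ≈ 32 m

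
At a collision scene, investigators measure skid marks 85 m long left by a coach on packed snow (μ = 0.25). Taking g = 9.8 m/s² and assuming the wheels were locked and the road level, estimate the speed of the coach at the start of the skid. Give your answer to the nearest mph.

Initial speed ≈ 46 mph

Deceleration a = μg = 0.25 × 9.8 = 2.450 m/s².
v = √(2a·d) = √(2 × 2.450 × 85) = √416.500 = 20.4083 m/s.
= 20.4083 ÷ 0.44704 = 45.652 mph.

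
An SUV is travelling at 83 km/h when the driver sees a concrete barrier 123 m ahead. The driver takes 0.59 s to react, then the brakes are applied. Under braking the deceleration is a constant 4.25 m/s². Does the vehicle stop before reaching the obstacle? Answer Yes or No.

Yes

83 km/h ÷ 3.6 = 23.0556 m/s.
Reaction distance = 23.0556 × 0.59 = 13.603 m.
Braking distance = v²/(2a) = 531.561 / 8.500 = 62.537 m.
Total stopping distance = 13.603 + 62.537 = 76.140 m, vs 123 m available — it stops with 123 − 76.140 = 46.860 m to spare.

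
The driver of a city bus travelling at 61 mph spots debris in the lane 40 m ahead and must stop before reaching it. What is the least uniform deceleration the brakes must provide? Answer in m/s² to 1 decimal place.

61 mph × 0.44704 = 27.2694 m/s.
v² = 2a·d ⇒ a = v²/(2d) = 27.2694² / (2 × 40.000) = 743.620 / 80.000 = 9.2952 m/s².

Required deceleration ≈ 9.3 m/s²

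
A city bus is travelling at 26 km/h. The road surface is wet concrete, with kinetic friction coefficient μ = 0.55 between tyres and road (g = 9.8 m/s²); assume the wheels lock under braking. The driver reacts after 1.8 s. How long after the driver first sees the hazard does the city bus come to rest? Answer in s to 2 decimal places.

Total time ≈ 3.14 s

26 km/h ÷ 3.6 = 7.2222 m/s.
a = μg = 0.55 × 9.8 = 5.390 m/s².
Braking time = v/a = 7.2222 / 5.390 = 1.340 s.
Total = 1.8 + 1.340 = 3.140 s.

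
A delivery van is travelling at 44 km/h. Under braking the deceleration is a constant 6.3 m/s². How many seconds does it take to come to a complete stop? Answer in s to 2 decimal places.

44 km/h ÷ 3.6 = 12.2222 m/s.
Braking time = v/a = 12.2222 / 6.300 = 1.940 s.

Braking time ≈ 1.94 s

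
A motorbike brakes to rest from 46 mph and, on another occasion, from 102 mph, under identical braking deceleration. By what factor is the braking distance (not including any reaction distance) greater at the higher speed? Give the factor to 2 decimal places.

Braking distance d = v²/(2a), so with a fixed, d ∝ v².
Factor = (102/46)² = 2.2174² = 4.9169.

Factor ≈ 4.92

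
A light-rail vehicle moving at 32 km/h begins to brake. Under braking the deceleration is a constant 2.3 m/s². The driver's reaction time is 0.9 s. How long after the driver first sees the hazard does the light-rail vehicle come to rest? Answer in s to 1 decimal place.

Total time ≈ 4.8 s

32 km/h ÷ 3.6 = 8.8889 m/s.
Braking time = v/a = 8.8889 / 2.300 = 3.865 s.
Total = 0.9 + 3.865 = 4.765 s.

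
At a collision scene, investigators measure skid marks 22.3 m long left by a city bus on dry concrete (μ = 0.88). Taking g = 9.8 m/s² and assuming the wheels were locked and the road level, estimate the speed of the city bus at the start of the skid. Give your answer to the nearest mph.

Deceleration a = μg = 0.88 × 9.8 = 8.624 m/s².
v = √(2a·d) = √(2 × 8.624 × 22.3) = √384.630 = 19.6120 m/s.
= 19.6120 ÷ 0.44704 = 43.871 mph.

Initial speed ≈ 44 mph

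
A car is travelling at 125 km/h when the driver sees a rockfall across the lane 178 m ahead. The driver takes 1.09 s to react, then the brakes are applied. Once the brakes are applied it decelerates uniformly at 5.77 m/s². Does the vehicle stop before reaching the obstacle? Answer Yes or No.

125 km/h ÷ 3.6 = 34.7222 m/s.
Reaction distance = 34.7222 × 1.09 = 37.847 m.
Braking distance = v²/(2a) = 1205.631 / 11.540 = 104.474 m.
Total stopping distance = 37.847 + 104.474 = 142.321 m, vs 178 m available — it stops with 178 − 142.321 = 35.679 m to spare.

Yes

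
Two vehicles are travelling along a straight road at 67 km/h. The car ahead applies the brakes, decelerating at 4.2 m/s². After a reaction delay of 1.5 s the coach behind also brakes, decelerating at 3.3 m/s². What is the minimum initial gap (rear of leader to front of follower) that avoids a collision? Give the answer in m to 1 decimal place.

Minimum gap ≈ 39.2 m

67 km/h ÷ 3.6 = 18.6111 m/s.
Leader travels v²/(2a_L) = 346.373 / 8.400 = 41.235 m before stopping.
Follower covers v·t_r = 18.6111 × 1.5 = 27.917 m while reacting, then v²/(2a_F) = 346.373 / 6.600 = 52.481 m while braking, for a total of 27.917 + 52.481 = 80.398 m.
Since a_F ≤ a_L and the follower starts braking later, the follower is never slower than the leader, so the closest approach is when both have stopped.
Minimum gap = 80.398 − 41.235 = 39.163 m.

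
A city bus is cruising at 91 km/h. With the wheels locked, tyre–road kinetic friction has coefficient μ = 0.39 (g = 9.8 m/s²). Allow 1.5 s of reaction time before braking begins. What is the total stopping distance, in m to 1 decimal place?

Total stopping distance ≈ 121.5 m

91 km/h ÷ 3.6 = 25.2778 m/s.
a = μg = 0.39 × 9.8 = 3.822 m/s².
Reaction distance = v·t_r = 25.2778 × 1.5 = 37.917 m.
Braking distance = v²/(2a) = 25.2778² / (2 × 3.822) = 638.967 / 7.644 = 83.591 m.
Total = 37.917 + 83.591 = 121.508 m.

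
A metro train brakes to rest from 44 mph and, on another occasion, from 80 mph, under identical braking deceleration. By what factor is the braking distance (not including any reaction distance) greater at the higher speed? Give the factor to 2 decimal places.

Braking distance d = v²/(2a), so with a fixed, d ∝ v².
Factor = (80/44)² = 1.8182² = 3.3059.

Factor ≈ 3.31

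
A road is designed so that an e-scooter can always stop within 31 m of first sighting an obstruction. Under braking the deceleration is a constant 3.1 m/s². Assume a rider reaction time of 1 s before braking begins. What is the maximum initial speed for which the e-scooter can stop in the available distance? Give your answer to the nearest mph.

Maximum speed ≈ 25 mph

Stopping distance: v·t_r + v²/(2a) = 31 with t_r = 1 s and a = 3.100 m/s².
So v² + 6.200 v − 192.20 = 0.
Positive root: v = −a·t_r + √((a·t_r)² + 2a·d) = −3.100 + √(9.610 + 192.20) = 11.1060 m/s.
11.1060 m/s ÷ 0.44704 = 24.843 mph.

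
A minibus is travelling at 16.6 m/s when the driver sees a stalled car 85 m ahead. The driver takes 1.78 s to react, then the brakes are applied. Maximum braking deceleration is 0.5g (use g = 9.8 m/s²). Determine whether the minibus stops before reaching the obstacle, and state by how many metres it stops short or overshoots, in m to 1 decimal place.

a = 0.5 × 9.8 = 4.900 m/s².
Reaction distance = 16.6000 × 1.78 = 29.548 m.
Braking distance = v²/(2a) = 275.560 / 9.800 = 28.118 m.
Total stopping distance = 29.548 + 28.118 = 57.666 m, vs 85 m available — it stops with 85 − 57.666 = 27.334 m to spare.

Yes — it stops 27.3 m short of the obstacle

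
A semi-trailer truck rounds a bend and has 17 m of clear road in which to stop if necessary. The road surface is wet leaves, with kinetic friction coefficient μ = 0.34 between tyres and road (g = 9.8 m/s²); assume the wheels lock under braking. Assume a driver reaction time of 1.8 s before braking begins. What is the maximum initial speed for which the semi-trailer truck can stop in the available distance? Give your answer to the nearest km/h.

a = μg = 0.34 × 9.8 = 3.332 m/s².
Stopping distance: v·t_r + v²/(2a) = 17 with t_r = 1.8 s and a = 3.332 m/s².
So v² + 11.995 v − 113.29 = 0.
Positive root: v = −a·t_r + √((a·t_r)² + 2a·d) = −5.998 + √(35.976 + 113.29) = 6.2194 m/s.
6.2194 m/s × 3.6 = 22.390 km/h.

Maximum speed ≈ 22 km/h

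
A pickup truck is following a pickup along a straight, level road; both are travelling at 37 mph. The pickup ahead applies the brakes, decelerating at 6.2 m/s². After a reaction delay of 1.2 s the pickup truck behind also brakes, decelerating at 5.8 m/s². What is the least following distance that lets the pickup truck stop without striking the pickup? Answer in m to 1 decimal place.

37 mph × 0.44704 = 16.5405 m/s.
Leader travels v²/(2a_L) = 273.588 / 12.400 = 22.064 m before stopping.
Follower covers v·t_r = 16.5405 × 1.2 = 19.849 m while reacting, then v²/(2a_F) = 273.588 / 11.600 = 23.585 m while braking, for a total of 19.849 + 23.585 = 43.434 m.
Since a_F ≤ a_L and the follower starts braking later, the follower is never slower than the leader, so the closest approach is when both have stopped.
Minimum gap = 43.434 − 22.064 = 21.370 m.

Minimum gap ≈ 21.4 m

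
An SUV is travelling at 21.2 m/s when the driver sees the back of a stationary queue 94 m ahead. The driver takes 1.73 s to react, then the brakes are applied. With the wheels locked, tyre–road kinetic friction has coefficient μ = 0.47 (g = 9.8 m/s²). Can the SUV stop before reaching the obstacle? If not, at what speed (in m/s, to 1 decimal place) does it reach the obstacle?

a = μg = 0.47 × 9.8 = 4.606 m/s².
Reaction distance = 21.2000 × 1.73 = 36.676 m.
Braking distance = v²/(2a) = 449.440 / 9.212 = 48.789 m.
Total stopping distance = 36.676 + 48.789 = 85.465 m, vs 94 m available — it stops with 94 − 85.465 = 8.535 m to spare.

Yes — it stops about 8.5 m short of the obstacle, so it never reaches it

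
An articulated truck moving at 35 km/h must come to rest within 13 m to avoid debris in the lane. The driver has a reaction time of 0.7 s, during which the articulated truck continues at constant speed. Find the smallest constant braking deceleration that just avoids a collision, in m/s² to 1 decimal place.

35 km/h ÷ 3.6 = 9.7222 m/s.
Distance covered during reaction = 9.7222 × 0.7 = 6.806 m.
Distance available for braking: 13 − 6.806 = 6.194 m.
v² = 2a·d ⇒ a = v²/(2d) = 9.7222² / (2 × 6.194) = 94.521 / 12.388 = 7.6300 m/s².

Required deceleration ≈ 7.6 m/s²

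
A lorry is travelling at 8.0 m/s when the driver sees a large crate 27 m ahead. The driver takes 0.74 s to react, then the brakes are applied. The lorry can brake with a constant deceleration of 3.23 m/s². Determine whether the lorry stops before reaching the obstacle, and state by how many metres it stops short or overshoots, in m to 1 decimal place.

Reaction distance = 8.0000 × 0.74 = 5.920 m.
Braking distance = v²/(2a) = 64.000 / 6.460 = 9.907 m.
Total stopping distance = 5.920 + 9.907 = 15.827 m, vs 27 m available — it stops with 27 − 15.827 = 11.173 m to spare.

Yes — it stops 11.2 m short of the obstacle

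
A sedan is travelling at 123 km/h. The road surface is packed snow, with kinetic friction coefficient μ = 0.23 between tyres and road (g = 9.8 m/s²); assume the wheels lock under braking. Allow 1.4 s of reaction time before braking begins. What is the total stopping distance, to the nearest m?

123 km/h ÷ 3.6 = 34.1667 m/s.
a = μg = 0.23 × 9.8 = 2.254 m/s².
Reaction distance = v·t_r = 34.1667 × 1.4 = 47.833 m.
Braking distance = v²/(2a) = 34.1667² / (2 × 2.254) = 1167.363 / 4.508 = 258.954 m.
Total = 47.833 + 258.954 = 306.787 m.

Total stopping distance ≈ 307 m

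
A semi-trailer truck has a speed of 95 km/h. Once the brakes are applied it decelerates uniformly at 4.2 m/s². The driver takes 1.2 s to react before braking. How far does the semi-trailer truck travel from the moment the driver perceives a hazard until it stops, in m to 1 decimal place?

95 km/h ÷ 3.6 = 26.3889 m/s.
Reaction distance = v·t_r = 26.3889 × 1.2 = 31.667 m.
Braking distance = v²/(2a) = 26.3889² / (2 × 4.200) = 696.374 / 8.400 = 82.902 m.
Total = 31.667 + 82.902 = 114.569 m.

Total stopping distance ≈ 114.6 m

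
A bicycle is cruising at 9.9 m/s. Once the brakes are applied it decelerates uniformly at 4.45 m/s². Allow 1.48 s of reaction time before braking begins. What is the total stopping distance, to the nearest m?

Total stopping distance ≈ 26 m

Reaction distance = v·t_r = 9.9000 × 1.48 = 14.652 m.
Braking distance = v²/(2a) = 9.9000² / (2 × 4.450) = 98.010 / 8.900 = 11.012 m.
Total = 14.652 + 11.012 = 25.664 m.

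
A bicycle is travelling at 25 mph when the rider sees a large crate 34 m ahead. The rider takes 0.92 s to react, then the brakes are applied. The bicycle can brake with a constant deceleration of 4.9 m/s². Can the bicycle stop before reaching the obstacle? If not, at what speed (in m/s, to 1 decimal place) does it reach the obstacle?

Yes — it stops about 11.0 m short of the obstacle, so it never reaches it

25 mph × 0.44704 = 11.1760 m/s.
Reaction distance = 11.1760 × 0.92 = 10.282 m.
Braking distance = v²/(2a) = 124.903 / 9.800 = 12.745 m.
Total stopping distance = 10.282 + 12.745 = 23.027 m, vs 34 m available — it stops with 34 − 23.027 = 10.973 m to spare.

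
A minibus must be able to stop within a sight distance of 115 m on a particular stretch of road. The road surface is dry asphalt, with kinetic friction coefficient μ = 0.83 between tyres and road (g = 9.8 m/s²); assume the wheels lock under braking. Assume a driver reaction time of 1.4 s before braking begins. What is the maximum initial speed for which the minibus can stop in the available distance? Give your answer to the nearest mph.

a = μg = 0.83 × 9.8 = 8.134 m/s².
Stopping distance: v·t_r + v²/(2a) = 115 with t_r = 1.4 s and a = 8.134 m/s².
So v² + 22.775 v − 1870.82 = 0.
Positive root: v = −a·t_r + √((a·t_r)² + 2a·d) = −11.388 + √(129.687 + 1870.82) = 33.3390 m/s.
33.3390 m/s ÷ 0.44704 = 74.577 mph.

Maximum speed ≈ 75 mph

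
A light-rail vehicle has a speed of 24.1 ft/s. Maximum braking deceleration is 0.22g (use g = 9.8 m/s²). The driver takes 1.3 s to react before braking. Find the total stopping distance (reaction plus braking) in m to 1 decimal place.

Total stopping distance ≈ 22.1 m

24.1 ft/s × 0.3048 = 7.3457 m/s.
a = 0.22 × 9.8 = 2.156 m/s².
Reaction distance = v·t_r = 7.3457 × 1.3 = 9.549 m.
Braking distance = v²/(2a) = 7.3457² / (2 × 2.156) = 53.959 / 4.312 = 12.514 m.
Total = 9.549 + 12.514 = 22.063 m.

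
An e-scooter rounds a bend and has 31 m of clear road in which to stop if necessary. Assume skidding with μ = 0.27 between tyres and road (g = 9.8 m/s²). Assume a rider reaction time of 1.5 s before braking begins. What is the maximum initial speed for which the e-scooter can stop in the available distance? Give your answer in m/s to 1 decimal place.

a = μg = 0.27 × 9.8 = 2.646 m/s².
Stopping distance: v·t_r + v²/(2a) = 31 with t_r = 1.5 s and a = 2.646 m/s².
So v² + 7.938 v − 164.05 = 0.
Positive root: v = −a·t_r + √((a·t_r)² + 2a·d) = −3.969 + √(15.753 + 164.05) = 9.4401 m/s.

Maximum speed ≈ 9.4 m/s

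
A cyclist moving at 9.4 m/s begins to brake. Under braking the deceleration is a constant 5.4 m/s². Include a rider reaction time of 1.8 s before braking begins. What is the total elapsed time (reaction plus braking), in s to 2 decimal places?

Total time ≈ 3.54 s

Braking time = v/a = 9.4000 / 5.400 = 1.741 s.
Total = 1.8 + 1.741 = 3.541 s.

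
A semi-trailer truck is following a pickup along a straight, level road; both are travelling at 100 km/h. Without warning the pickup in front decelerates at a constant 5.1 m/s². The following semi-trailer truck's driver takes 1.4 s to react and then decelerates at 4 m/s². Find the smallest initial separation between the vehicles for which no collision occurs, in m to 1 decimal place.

Minimum gap ≈ 59.7 m

100 km/h ÷ 3.6 = 27.7778 m/s.
Leader travels v²/(2a_L) = 771.606 / 10.200 = 75.648 m before stopping.
Follower covers v·t_r = 27.7778 × 1.4 = 38.889 m while reacting, then v²/(2a_F) = 771.606 / 8.000 = 96.451 m while braking, for a total of 38.889 + 96.451 = 135.340 m.
Since a_F ≤ a_L and the follower starts braking later, the follower is never slower than the leader, so the closest approach is when both have stopped.
Minimum gap = 135.340 − 75.648 = 59.692 m.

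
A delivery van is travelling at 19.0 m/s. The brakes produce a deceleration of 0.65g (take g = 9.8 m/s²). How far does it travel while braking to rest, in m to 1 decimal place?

Braking distance ≈ 28.3 m

a = 0.65 × 9.8 = 6.370 m/s².
Braking distance = v²/(2a) = 19.0000² / (2 × 6.370) = 361.000 / 12.740 = 28.336 m.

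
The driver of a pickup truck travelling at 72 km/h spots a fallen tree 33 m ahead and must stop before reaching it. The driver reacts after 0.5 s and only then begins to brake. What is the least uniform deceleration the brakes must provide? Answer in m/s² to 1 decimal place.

Required deceleration ≈ 8.7 m/s²

72 km/h ÷ 3.6 = 20.0000 m/s.
Distance covered during reaction = 20.0000 × 0.5 = 10.000 m.
Distance available for braking: 33 − 10.000 = 23.000 m.
v² = 2a·d ⇒ a = v²/(2d) = 20.0000² / (2 × 23.000) = 400.000 / 46.000 = 8.6957 m/s².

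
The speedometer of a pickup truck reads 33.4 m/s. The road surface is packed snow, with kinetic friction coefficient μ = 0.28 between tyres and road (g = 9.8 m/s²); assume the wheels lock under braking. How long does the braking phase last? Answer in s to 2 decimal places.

a = μg = 0.28 × 9.8 = 2.744 m/s².
Braking time = v/a = 33.4000 / 2.744 = 12.172 s.

Braking time ≈ 12.17 s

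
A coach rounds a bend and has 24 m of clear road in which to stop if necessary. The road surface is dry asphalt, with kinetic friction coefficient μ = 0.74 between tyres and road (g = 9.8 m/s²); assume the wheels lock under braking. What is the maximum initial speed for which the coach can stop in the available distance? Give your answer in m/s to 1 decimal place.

a = μg = 0.74 × 9.8 = 7.252 m/s².
v²/(2a) = d ⇒ v = √(2 × 7.252 × 24) = √348.10 = 18.6574 m/s.

Maximum speed ≈ 18.7 m/s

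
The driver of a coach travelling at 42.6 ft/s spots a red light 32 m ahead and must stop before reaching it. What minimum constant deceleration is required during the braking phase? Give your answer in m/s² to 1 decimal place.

Required deceleration ≈ 2.6 m/s²

42.6 ft/s × 0.3048 = 12.9845 m/s.
v² = 2a·d ⇒ a = v²/(2d) = 12.9845² / (2 × 32.000) = 168.597 / 64.000 = 2.6343 m/s².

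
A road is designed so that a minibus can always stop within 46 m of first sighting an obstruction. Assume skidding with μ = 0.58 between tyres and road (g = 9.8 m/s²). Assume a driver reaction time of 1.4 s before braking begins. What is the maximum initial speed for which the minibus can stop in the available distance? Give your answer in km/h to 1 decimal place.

a = μg = 0.58 × 9.8 = 5.684 m/s².
Stopping distance: v·t_r + v²/(2a) = 46 with t_r = 1.4 s and a = 5.684 m/s².
So v² + 15.915 v − 522.93 = 0.
Positive root: v = −a·t_r + √((a·t_r)² + 2a·d) = −7.958 + √(63.330 + 522.93) = 16.2548 m/s.
16.2548 m/s × 3.6 = 58.517 km/h.

Maximum speed ≈ 58.5 km/h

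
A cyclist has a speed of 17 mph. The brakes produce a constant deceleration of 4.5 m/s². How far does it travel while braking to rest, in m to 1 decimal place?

Braking distance ≈ 6.4 m

17 mph × 0.44704 = 7.5997 m/s.
Braking distance = v²/(2a) = 7.5997² / (2 × 4.500) = 57.755 / 9.000 = 6.417 m.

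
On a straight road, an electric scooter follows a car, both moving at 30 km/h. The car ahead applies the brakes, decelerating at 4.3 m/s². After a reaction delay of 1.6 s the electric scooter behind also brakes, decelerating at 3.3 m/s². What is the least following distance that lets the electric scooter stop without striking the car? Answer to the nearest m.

30 km/h ÷ 3.6 = 8.3333 m/s.
Leader travels v²/(2a_L) = 69.444 / 8.600 = 8.075 m before stopping.
Follower covers v·t_r = 8.3333 × 1.6 = 13.333 m while reacting, then v²/(2a_F) = 69.444 / 6.600 = 10.522 m while braking, for a total of 13.333 + 10.522 = 23.855 m.
Since a_F ≤ a_L and the follower starts braking later, the follower is never slower than the leader, so the closest approach is when both have stopped.
Minimum gap = 23.855 − 8.075 = 15.780 m.

Minimum gap ≈ 16 m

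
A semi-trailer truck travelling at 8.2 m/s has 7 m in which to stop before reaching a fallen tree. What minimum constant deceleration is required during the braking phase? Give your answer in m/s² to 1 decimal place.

v² = 2a·d ⇒ a = v²/(2d) = 8.2000² / (2 × 7.000) = 67.240 / 14.000 = 4.8029 m/s².

Required deceleration ≈ 4.8 m/s²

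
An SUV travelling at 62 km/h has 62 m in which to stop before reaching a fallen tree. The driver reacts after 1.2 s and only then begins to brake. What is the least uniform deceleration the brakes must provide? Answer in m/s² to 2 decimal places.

Required deceleration ≈ 3.59 m/s²

62 km/h ÷ 3.6 = 17.2222 m/s.
Distance covered during reaction = 17.2222 × 1.2 = 20.667 m.
Distance available for braking: 62 − 20.667 = 41.333 m.
v² = 2a·d ⇒ a = v²/(2d) = 17.2222² / (2 × 41.333) = 296.604 / 82.666 = 3.5880 m/s².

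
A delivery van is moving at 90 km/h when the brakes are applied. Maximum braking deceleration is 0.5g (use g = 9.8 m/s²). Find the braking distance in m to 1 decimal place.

Braking distance ≈ 63.8 m

90 km/h ÷ 3.6 = 25.0000 m/s.
a = 0.5 × 9.8 = 4.900 m/s².
Braking distance = v²/(2a) = 25.0000² / (2 × 4.900) = 625.000 / 9.800 = 63.776 m.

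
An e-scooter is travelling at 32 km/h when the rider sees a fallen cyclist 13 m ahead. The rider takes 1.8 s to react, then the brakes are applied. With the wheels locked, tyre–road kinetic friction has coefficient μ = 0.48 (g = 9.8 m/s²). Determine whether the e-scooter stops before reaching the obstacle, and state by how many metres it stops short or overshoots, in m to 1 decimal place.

No — it overshoots by 11.4 m

32 km/h ÷ 3.6 = 8.8889 m/s.
a = μg = 0.48 × 9.8 = 4.704 m/s².
Reaction distance = 8.8889 × 1.8 = 16.000 m.
Braking distance = v²/(2a) = 79.013 / 9.408 = 8.398 m.
Total stopping distance = 16.000 + 8.398 = 24.398 m, vs 13 m available — it cannot stop in time and overshoots by 24.398 − 13 = 11.398 m.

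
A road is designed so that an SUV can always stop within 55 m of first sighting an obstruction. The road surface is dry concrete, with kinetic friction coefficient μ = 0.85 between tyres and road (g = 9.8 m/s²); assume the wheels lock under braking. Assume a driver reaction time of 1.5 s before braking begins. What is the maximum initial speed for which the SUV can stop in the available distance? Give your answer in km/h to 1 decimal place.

Maximum speed ≈ 72.9 km/h

a = μg = 0.85 × 9.8 = 8.330 m/s².
Stopping distance: v·t_r + v²/(2a) = 55 with t_r = 1.5 s and a = 8.330 m/s².
So v² + 24.990 v − 916.30 = 0.
Positive root: v = −a·t_r + √((a·t_r)² + 2a·d) = −12.495 + √(156.125 + 916.30) = 20.2529 m/s.
20.2529 m/s × 3.6 = 72.910 km/h.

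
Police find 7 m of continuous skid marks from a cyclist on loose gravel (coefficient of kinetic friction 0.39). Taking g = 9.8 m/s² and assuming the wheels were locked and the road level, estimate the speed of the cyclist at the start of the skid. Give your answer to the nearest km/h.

Deceleration a = μg = 0.39 × 9.8 = 3.822 m/s².
v = √(2a·d) = √(2 × 3.822 × 7) = √53.508 = 7.3149 m/s.
= 7.3149 × 3.6 = 26.334 km/h.

Initial speed ≈ 26 km/h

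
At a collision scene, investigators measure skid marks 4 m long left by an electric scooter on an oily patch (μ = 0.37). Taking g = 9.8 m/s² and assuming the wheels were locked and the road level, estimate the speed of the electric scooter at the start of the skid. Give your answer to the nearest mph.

Initial speed ≈ 12 mph

Deceleration a = μg = 0.37 × 9.8 = 3.626 m/s².
v = √(2a·d) = √(2 × 3.626 × 4) = √29.008 = 5.3859 m/s.
= 5.3859 ÷ 0.44704 = 12.048 mph.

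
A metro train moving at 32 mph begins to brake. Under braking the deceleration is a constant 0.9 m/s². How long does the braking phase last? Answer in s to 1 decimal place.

Braking time ≈ 15.9 s

32 mph × 0.44704 = 14.3053 m/s.
Braking time = v/a = 14.3053 / 0.900 = 15.895 s.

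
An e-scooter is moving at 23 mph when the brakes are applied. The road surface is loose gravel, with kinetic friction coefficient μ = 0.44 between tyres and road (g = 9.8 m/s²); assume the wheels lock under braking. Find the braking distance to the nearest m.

23 mph × 0.44704 = 10.2819 m/s.
a = μg = 0.44 × 9.8 = 4.312 m/s².
Braking distance = v²/(2a) = 10.2819² / (2 × 4.312) = 105.717 / 8.624 = 12.258 m.

Braking distance ≈ 12 m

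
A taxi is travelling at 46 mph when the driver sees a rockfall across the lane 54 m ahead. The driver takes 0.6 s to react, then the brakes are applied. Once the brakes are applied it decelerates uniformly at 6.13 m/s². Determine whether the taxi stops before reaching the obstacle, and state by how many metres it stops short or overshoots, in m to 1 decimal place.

46 mph × 0.44704 = 20.5638 m/s.
Reaction distance = 20.5638 × 0.6 = 12.338 m.
Braking distance = v²/(2a) = 422.870 / 12.260 = 34.492 m.
Total stopping distance = 12.338 + 34.492 = 46.830 m, vs 54 m available — it stops with 54 − 46.830 = 7.170 m to spare.

Yes — it stops 7.2 m short of the obstacle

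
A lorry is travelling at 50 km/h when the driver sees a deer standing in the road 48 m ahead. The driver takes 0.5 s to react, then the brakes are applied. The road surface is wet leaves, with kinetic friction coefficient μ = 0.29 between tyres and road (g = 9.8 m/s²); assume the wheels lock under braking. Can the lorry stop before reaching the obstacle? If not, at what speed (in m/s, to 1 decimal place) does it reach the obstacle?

Yes — it stops about 7.1 m short of the obstacle, so it never reaches it

50 km/h ÷ 3.6 = 13.8889 m/s.
a = μg = 0.29 × 9.8 = 2.842 m/s².
Reaction distance = 13.8889 × 0.5 = 6.944 m.
Braking distance = v²/(2a) = 192.902 / 5.684 = 33.938 m.
Total stopping distance = 6.944 + 33.938 = 40.882 m, vs 48 m available — it stops with 48 − 40.882 = 7.118 m to spare.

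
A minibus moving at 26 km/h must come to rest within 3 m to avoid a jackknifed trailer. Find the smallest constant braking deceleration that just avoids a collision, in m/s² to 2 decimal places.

Required deceleration ≈ 8.69 m/s²

26 km/h ÷ 3.6 = 7.2222 m/s.
v² = 2a·d ⇒ a = v²/(2d) = 7.2222² / (2 × 3.000) = 52.160 / 6.000 = 8.6933 m/s².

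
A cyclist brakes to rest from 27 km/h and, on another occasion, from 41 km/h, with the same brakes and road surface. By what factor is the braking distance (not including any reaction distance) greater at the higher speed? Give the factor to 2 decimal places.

Factor ≈ 2.31

Braking distance d = v²/(2a), so with a fixed, d ∝ v².
Factor = (41/27)² = 1.5185² = 2.3058.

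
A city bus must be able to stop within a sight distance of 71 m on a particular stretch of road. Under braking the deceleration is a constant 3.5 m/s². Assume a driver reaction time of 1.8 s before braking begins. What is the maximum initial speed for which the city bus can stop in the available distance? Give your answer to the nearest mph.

Maximum speed ≈ 38 mph

Stopping distance: v·t_r + v²/(2a) = 71 with t_r = 1.8 s and a = 3.500 m/s².
So v² + 12.600 v − 497.00 = 0.
Positive root: v = −a·t_r + √((a·t_r)² + 2a·d) = −6.300 + √(39.690 + 497.00) = 16.8666 m/s.
16.8666 m/s ÷ 0.44704 = 37.730 mph.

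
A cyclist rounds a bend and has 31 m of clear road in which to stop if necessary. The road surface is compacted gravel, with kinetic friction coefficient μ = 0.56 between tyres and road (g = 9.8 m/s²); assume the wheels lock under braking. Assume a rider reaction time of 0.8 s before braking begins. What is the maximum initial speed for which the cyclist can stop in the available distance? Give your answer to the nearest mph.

a = μg = 0.56 × 9.8 = 5.488 m/s².
Stopping distance: v·t_r + v²/(2a) = 31 with t_r = 0.8 s and a = 5.488 m/s².
So v² + 8.781 v − 340.26 = 0.
Positive root: v = −a·t_r + √((a·t_r)² + 2a·d) = −4.390 + √(19.272 + 340.26) = 14.5713 m/s.
14.5713 m/s ÷ 0.44704 = 32.595 mph.

Maximum speed ≈ 33 mph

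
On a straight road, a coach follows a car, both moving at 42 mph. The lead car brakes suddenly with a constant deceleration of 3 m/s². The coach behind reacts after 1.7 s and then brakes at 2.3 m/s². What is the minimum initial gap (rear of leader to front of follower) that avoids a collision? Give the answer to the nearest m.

Minimum gap ≈ 50 m

42 mph × 0.44704 = 18.7757 m/s.
Leader travels v²/(2a_L) = 352.527 / 6.000 = 58.755 m before stopping.
Follower covers v·t_r = 18.7757 × 1.7 = 31.919 m while reacting, then v²/(2a_F) = 352.527 / 4.600 = 76.636 m while braking, for a total of 31.919 + 76.636 = 108.555 m.
Since a_F ≤ a_L and the follower starts braking later, the follower is never slower than the leader, so the closest approach is when both have stopped.
Minimum gap = 108.555 − 58.755 = 49.800 m.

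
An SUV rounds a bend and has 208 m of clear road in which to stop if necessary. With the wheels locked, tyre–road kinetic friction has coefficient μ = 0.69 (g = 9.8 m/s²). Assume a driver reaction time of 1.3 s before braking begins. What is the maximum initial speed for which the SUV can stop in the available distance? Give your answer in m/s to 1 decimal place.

a = μg = 0.69 × 9.8 = 6.762 m/s².
Stopping distance: v·t_r + v²/(2a) = 208 with t_r = 1.3 s and a = 6.762 m/s².
So v² + 17.581 v − 2812.99 = 0.
Positive root: v = −a·t_r + √((a·t_r)² + 2a·d) = −8.791 + √(77.282 + 2812.99) = 44.9702 m/s.

Maximum speed ≈ 45.0 m/s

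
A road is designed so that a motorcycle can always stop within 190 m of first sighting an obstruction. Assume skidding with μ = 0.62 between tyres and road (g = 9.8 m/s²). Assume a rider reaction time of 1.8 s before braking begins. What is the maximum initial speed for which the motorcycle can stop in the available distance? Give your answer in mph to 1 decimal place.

a = μg = 0.62 × 9.8 = 6.076 m/s².
Stopping distance: v·t_r + v²/(2a) = 190 with t_r = 1.8 s and a = 6.076 m/s².
So v² + 21.874 v − 2308.88 = 0.
Positive root: v = −a·t_r + √((a·t_r)² + 2a·d) = −10.937 + √(119.618 + 2308.88) = 38.3428 m/s.
38.3428 m/s ÷ 0.44704 = 85.770 mph.

Maximum speed ≈ 85.8 mph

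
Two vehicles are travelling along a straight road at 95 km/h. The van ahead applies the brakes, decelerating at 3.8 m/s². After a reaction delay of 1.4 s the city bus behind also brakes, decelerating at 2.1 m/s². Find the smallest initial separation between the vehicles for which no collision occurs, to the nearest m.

Minimum gap ≈ 111 m

95 km/h ÷ 3.6 = 26.3889 m/s.
Leader travels v²/(2a_L) = 696.374 / 7.600 = 91.628 m before stopping.
Follower covers v·t_r = 26.3889 × 1.4 = 36.944 m while reacting, then v²/(2a_F) = 696.374 / 4.200 = 165.803 m while braking, for a total of 36.944 + 165.803 = 202.747 m.
Since a_F ≤ a_L and the follower starts braking later, the follower is never slower than the leader, so the closest approach is when both have stopped.
Minimum gap = 202.747 − 91.628 = 111.119 m.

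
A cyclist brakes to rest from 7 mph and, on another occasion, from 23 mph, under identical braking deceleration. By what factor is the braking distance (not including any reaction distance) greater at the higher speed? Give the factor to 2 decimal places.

Braking distance d = v²/(2a), so with a fixed, d ∝ v².
Factor = (23/7)² = 3.2857² = 10.7958.

Factor ≈ 10.80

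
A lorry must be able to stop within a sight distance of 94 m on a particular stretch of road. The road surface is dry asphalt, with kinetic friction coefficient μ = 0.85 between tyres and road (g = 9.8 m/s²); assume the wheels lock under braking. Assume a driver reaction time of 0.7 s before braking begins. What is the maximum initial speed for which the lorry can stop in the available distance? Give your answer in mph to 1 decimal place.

a = μg = 0.85 × 9.8 = 8.330 m/s².
Stopping distance: v·t_r + v²/(2a) = 94 with t_r = 0.7 s and a = 8.330 m/s².
So v² + 11.662 v − 1566.04 = 0.
Positive root: v = −a·t_r + √((a·t_r)² + 2a·d) = −5.831 + √(34.001 + 1566.04) = 34.1695 m/s.
34.1695 m/s ÷ 0.44704 = 76.435 mph.

Maximum speed ≈ 76.4 mph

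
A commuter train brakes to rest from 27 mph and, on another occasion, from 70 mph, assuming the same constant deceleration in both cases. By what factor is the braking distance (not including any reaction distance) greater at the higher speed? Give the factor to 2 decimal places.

Factor ≈ 6.72

Braking distance d = v²/(2a), so with a fixed, d ∝ v².
Factor = (70/27)² = 2.5926² = 6.7216.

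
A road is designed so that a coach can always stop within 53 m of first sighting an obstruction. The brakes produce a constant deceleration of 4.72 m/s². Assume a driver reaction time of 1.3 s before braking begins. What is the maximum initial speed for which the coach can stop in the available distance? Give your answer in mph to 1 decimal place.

Maximum speed ≈ 38.2 mph

Stopping distance: v·t_r + v²/(2a) = 53 with t_r = 1.3 s and a = 4.720 m/s².
So v² + 12.272 v − 500.32 = 0.
Positive root: v = −a·t_r + √((a·t_r)² + 2a·d) = −6.136 + √(37.650 + 500.32) = 17.0582 m/s.
17.0582 m/s ÷ 0.44704 = 38.158 mph.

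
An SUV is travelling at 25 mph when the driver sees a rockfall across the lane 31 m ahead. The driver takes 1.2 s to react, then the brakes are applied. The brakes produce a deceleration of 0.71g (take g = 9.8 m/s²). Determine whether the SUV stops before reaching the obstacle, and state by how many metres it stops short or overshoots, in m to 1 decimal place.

25 mph × 0.44704 = 11.1760 m/s.
a = 0.71 × 9.8 = 6.958 m/s².
Reaction distance = 11.1760 × 1.2 = 13.411 m.
Braking distance = v²/(2a) = 124.903 / 13.916 = 8.975 m.
Total stopping distance = 13.411 + 8.975 = 22.386 m, vs 31 m available — it stops with 31 − 22.386 = 8.614 m to spare.

Yes — it stops 8.6 m short of the obstacle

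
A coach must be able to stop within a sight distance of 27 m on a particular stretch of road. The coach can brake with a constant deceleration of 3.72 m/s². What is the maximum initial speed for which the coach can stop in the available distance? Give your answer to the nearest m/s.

v²/(2a) = d ⇒ v = √(2 × 3.720 × 27) = √200.88 = 14.1732 m/s.

Maximum speed ≈ 14 m/s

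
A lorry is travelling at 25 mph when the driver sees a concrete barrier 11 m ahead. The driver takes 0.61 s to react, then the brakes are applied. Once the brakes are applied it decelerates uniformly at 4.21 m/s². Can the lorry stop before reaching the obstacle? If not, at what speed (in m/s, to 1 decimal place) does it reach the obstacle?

No — it strikes the obstacle at 9.5 m/s

25 mph × 0.44704 = 11.1760 m/s.
Reaction distance = 11.1760 × 0.61 = 6.817 m.
Braking distance needed to stop: v²/(2a) = 124.903 / 8.420 = 14.834 m, so total needed = 6.817 + 14.834 = 21.651 m > 11 m — it cannot stop.
Distance remaining when braking begins: 11 − 6.817 = 4.183 m.
v² = v₀² − 2a·d = 124.903 − 2 × 4.210 × 4.183 = 89.682 m²/s².
v = √89.682 = 9.470 m/s.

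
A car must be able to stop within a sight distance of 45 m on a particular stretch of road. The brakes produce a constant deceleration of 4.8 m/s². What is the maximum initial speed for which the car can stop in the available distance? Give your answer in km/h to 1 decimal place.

v²/(2a) = d ⇒ v = √(2 × 4.800 × 45) = √432.00 = 20.7846 m/s.
20.7846 m/s × 3.6 = 74.825 km/h.

Maximum speed ≈ 74.8 km/h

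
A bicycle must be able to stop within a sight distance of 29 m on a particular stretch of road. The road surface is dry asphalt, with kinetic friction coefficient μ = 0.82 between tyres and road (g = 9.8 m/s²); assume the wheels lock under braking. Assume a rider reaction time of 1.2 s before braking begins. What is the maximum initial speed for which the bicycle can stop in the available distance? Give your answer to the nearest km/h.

Maximum speed ≈ 50 km/h

a = μg = 0.82 × 9.8 = 8.036 m/s².
Stopping distance: v·t_r + v²/(2a) = 29 with t_r = 1.2 s and a = 8.036 m/s².
So v² + 19.286 v − 466.09 = 0.
Positive root: v = −a·t_r + √((a·t_r)² + 2a·d) = −9.643 + √(92.987 + 466.09) = 14.0018 m/s.
14.0018 m/s × 3.6 = 50.406 km/h.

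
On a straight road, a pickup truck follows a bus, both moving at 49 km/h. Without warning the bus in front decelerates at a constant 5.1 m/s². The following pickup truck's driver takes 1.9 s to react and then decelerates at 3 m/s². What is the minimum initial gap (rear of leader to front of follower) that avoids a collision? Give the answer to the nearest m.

49 km/h ÷ 3.6 = 13.6111 m/s.
Leader travels v²/(2a_L) = 185.262 / 10.200 = 18.163 m before stopping.
Follower covers v·t_r = 13.6111 × 1.9 = 25.861 m while reacting, then v²/(2a_F) = 185.262 / 6.000 = 30.877 m while braking, for a total of 25.861 + 30.877 = 56.738 m.
Since a_F ≤ a_L and the follower starts braking later, the follower is never slower than the leader, so the closest approach is when both have stopped.
Minimum gap = 56.738 − 18.163 = 38.575 m.

Minimum gap ≈ 39 m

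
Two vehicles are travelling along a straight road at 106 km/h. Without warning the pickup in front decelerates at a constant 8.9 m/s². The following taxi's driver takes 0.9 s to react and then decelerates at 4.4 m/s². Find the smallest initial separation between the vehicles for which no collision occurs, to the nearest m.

106 km/h ÷ 3.6 = 29.4444 m/s.
Leader travels v²/(2a_L) = 866.973 / 17.800 = 48.706 m before stopping.
Follower covers v·t_r = 29.4444 × 0.9 = 26.500 m while reacting, then v²/(2a_F) = 866.973 / 8.800 = 98.520 m while braking, for a total of 26.500 + 98.520 = 125.020 m.
Since a_F ≤ a_L and the follower starts braking later, the follower is never slower than the leader, so the closest approach is when both have stopped.
Minimum gap = 125.020 − 48.706 = 76.314 m.

Minimum gap ≈ 76 m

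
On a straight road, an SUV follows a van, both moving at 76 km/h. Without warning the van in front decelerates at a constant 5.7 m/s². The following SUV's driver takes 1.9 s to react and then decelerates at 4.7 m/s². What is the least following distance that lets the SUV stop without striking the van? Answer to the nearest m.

Minimum gap ≈ 48 m

76 km/h ÷ 3.6 = 21.1111 m/s.
Leader travels v²/(2a_L) = 445.679 / 11.400 = 39.095 m before stopping.
Follower covers v·t_r = 21.1111 × 1.9 = 40.111 m while reacting, then v²/(2a_F) = 445.679 / 9.400 = 47.413 m while braking, for a total of 40.111 + 47.413 = 87.524 m.
Since a_F ≤ a_L and the follower starts braking later, the follower is never slower than the leader, so the closest approach is when both have stopped.
Minimum gap = 87.524 − 39.095 = 48.429 m.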